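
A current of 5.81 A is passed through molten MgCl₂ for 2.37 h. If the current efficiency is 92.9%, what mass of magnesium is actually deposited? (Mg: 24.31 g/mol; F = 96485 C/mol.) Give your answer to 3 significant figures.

Q = 5.81 × 8532 = 49570 C
n(e⁻) = 49570 / 96485 = 0.5138 mol
Mg²⁺ + 2e⁻ → Mg, so theoretical m(Mg) = 0.2569 × 24.31 = 6.245 g
Actual mass = 92.9% × 6.245 = 5.80 g

5.80 g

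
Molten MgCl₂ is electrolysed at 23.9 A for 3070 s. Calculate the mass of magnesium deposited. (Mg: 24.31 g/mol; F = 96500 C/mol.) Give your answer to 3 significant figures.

Charge passed = 23.9 × 3070 = 73370 C
n(e⁻) = Q/F = 73370/96500 = 0.7603 mol
Mg²⁺ + 2e⁻ → Mg, so n(Mg) = 0.7603 / 2 = 0.3802 mol
m = 0.3802 × 24.31 = 9.24 g

9.24 g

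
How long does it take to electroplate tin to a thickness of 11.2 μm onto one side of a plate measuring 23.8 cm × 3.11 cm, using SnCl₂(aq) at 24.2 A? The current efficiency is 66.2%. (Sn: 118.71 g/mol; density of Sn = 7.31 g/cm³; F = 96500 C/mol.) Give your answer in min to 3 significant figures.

Plated area = 23.8 × 3.11 = 74.02 cm²
Volume = 74.02 × 11.2×10⁻⁴ cm = 0.08290 cm³
m(Sn) = 0.08290 × 7.31 = 0.6060 g
n(Sn) = 0.6060 / 118.71 = 0.005105 mol; n(e⁻) = 2 × 0.005105 = 0.01021 mol
Q = 0.01021 × 96500 / 0.662 = 1488 C
t = 1488 / 24.2 = 61.49 s = 1.02 min

1.02 min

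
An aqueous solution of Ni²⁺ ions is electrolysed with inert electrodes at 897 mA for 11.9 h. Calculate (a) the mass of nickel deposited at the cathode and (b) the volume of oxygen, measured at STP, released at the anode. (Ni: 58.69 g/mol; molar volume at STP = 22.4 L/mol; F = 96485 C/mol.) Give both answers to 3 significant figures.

Q = 0.897 × 42840 = 38430 C; n(e⁻) = 38430 / 96485 = 0.3983 mol
Cathode: Ni²⁺ + 2e⁻ → Ni → n(Ni) = 0.3983/2 = 0.1992 mol → 11.7 g
Anode: 2H₂O → O₂ + 4H⁺ + 4e⁻ → n(O₂) = 0.3983/4 = 0.09958 mol → 2.23 L

11.7 g Ni; 2.23 L O₂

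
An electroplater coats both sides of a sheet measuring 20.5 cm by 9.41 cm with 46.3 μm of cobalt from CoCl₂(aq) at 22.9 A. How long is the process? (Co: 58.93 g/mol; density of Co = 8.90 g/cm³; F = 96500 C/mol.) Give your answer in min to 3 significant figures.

37.9 min

Plated area = 2 × 20.5 × 9.41 = 385.8 cm²
Volume = 385.8 × 46.3×10⁻⁴ cm = 1.786 cm³
m(Co) = 1.786 × 8.90 = 15.90 g
n(Co) = 15.90 / 58.93 = 0.2698 mol; n(e⁻) = 2 × 0.2698 = 0.5396 mol
Q = 0.5396 × 96500 = 52070 C
t = 52070 / 22.9 = 2274 s = 37.9 min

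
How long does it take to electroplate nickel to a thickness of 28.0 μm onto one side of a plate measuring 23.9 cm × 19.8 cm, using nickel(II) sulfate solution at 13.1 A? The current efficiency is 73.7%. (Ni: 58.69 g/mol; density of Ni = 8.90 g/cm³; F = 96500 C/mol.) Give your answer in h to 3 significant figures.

Plated area = 23.9 × 19.8 = 473.2 cm²
Volume = 473.2 × 28.0×10⁻⁴ cm = 1.325 cm³
m(Ni) = 1.325 × 8.90 = 11.79 g
n(Ni) = 11.79 / 58.69 = 0.2009 mol; n(e⁻) = 2 × 0.2009 = 0.4018 mol
Q = 0.4018 × 96500 / 0.737 = 52610 C
t = 52610 / 13.1 = 4016 s = 1.12 h

1.12 h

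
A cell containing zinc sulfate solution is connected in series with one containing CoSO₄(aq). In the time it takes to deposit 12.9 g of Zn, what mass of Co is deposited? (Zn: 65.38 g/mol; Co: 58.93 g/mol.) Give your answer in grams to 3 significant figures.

n(Zn) = 12.9 / 65.38 = 0.1973 mol
Zn²⁺ + 2e⁻ → Zn, so n(e⁻) = 2 × 0.1973 = 0.3946 mol
The cells are in series, so the same charge (and hence the same n(e⁻) = 0.3946 mol) passes through both.
Co²⁺ + 2e⁻ → Co, so n(Co) = 0.3946 / 2 = 0.1973 mol
m(Co) = 0.1973 × 58.93 = 11.6 g

11.6 g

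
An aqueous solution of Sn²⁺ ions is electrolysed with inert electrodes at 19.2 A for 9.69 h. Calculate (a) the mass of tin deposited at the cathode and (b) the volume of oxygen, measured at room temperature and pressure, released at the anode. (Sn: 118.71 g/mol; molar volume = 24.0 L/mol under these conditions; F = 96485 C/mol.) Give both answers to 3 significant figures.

Q = 19.2 × 34884 = 6.698×10^5 C; n(e⁻) = 6.698×10^5 / 96485 = 6.942 mol
Cathode: Sn²⁺ + 2e⁻ → Sn → n(Sn) = 6.942/2 = 3.471 mol → 412 g
Anode: 2H₂O → O₂ + 4H⁺ + 4e⁻ → n(O₂) = 6.942/4 = 1.736 mol → 41.7 L

412 g Sn; 41.7 L O₂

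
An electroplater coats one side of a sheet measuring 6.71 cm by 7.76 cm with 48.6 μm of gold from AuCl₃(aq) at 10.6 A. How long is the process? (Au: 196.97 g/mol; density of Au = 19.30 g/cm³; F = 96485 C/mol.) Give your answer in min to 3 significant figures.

Plated area = 6.71 × 7.76 = 52.07 cm²
Volume = 52.07 × 48.6×10⁻⁴ cm = 0.2531 cm³
m(Au) = 0.2531 × 19.30 = 4.885 g
n(Au) = 4.885 / 196.97 = 0.02480 mol; n(e⁻) = 3 × 0.02480 = 0.07440 mol
Q = 0.07440 × 96485 = 7178 C
t = 7178 / 10.6 = 677.2 s = 11.3 min

11.3 min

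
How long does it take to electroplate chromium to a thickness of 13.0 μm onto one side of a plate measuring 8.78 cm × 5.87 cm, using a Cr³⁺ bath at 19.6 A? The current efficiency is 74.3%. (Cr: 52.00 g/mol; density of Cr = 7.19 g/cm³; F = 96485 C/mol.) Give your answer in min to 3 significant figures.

3.07 min

Plated area = 8.78 × 5.87 = 51.54 cm²
Volume = 51.54 × 13.0×10⁻⁴ cm = 0.06700 cm³
m(Cr) = 0.06700 × 7.19 = 0.4817 g
n(Cr) = 0.4817 / 52.00 = 0.009263 mol; n(e⁻) = 3 × 0.009263 = 0.02779 mol
Q = 0.02779 × 96485 / 0.743 = 3609 C
t = 3609 / 19.6 = 184.1 s = 3.07 min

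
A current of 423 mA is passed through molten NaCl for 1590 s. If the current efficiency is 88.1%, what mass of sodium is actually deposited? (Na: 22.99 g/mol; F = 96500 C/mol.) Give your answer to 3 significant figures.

Q = 0.423 × 1590 = 672.6 C
n(e⁻) = 672.6 / 96500 = 0.006970 mol
Na⁺ + e⁻ → Na, so theoretical m(Na) = 0.006970 × 22.99 = 0.1602 g
Actual mass = 88.1% × 0.1602 = 0.141 g

0.141 g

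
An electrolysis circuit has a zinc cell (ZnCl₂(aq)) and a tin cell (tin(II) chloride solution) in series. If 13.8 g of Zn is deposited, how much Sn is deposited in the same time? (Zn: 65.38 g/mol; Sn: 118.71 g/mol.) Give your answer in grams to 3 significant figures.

25.1 g

n(Zn) = 13.8 / 65.38 = 0.2111 mol
Zn²⁺ + 2e⁻ → Zn, so n(e⁻) = 2 × 0.2111 = 0.4222 mol
Since the cells are in series, n(e⁻) in the Sn cell is also 0.4222 mol.
Sn²⁺ + 2e⁻ → Sn, so n(Sn) = 0.4222 / 2 = 0.2111 mol
m(Sn) = 0.2111 × 118.71 = 25.1 g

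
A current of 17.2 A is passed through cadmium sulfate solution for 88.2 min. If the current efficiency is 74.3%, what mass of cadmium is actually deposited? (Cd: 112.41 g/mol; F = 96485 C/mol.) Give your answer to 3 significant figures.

Q = 17.2 × 5292 = 91020 C
n(e⁻) = 91020 / 96485 = 0.9434 mol
Cd²⁺ + 2e⁻ → Cd, so theoretical m(Cd) = 0.4717 × 112.41 = 53.02 g
Actual mass = 74.3% × 53.02 = 39.4 g

39.4 g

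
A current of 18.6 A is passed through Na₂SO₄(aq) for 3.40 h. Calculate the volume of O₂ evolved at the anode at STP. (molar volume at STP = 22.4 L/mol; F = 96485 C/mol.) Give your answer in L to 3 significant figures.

13.2 L

Charge passed = 18.6 × 12240 = 2.277×10^5 C
Moles of electrons = 2.277×10^5 / 96485 = 2.360 mol
2H₂O → O₂ + 4H⁺ + 4e⁻, so n(O₂) = 2.360 / 4 = 0.5900 mol
V = 0.5900 × 22.4 = 13.22 L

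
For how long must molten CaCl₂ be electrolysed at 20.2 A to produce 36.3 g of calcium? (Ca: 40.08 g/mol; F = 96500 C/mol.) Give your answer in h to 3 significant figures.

2.40 h

n(Ca) = 36.3 / 40.08 = 0.9057 mol
Ca²⁺ + 2e⁻ → Ca, so n(e⁻) = 2 × 0.9057 = 1.811 mol
Q = 1.811 × 96500 = 1.748×10^5 C
t = Q / I = 1.748×10^5 / 20.2 = 8653 s = 2.40 h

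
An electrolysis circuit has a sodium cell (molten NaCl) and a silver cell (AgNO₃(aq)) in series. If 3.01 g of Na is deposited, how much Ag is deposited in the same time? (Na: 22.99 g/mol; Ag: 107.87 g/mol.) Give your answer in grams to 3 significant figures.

14.1 g

n(Na) = 3.01 / 22.99 = 0.1309 mol
Na⁺ + e⁻ → Na, so n(e⁻) = 0.1309 mol
Since the cells are in series, n(e⁻) in the Ag cell is also 0.1309 mol.
Ag⁺ + e⁻ → Ag, so n(Ag) = 0.1309 mol
m(Ag) = 0.1309 × 107.87 = 14.1 g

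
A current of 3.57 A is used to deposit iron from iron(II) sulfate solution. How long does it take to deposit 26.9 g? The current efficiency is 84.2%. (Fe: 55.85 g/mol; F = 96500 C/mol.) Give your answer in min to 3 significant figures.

n(Fe) = 26.9 / 55.85 = 0.4816 mol
Fe²⁺ + 2e⁻ → Fe, so n(e⁻) = 2 × 0.4816 = 0.9632 mol
Q = 0.9632 × 96500 / 0.842 = 1.104×10^5 C
t = Q / I = 1.104×10^5 / 3.57 = 30920 s = 515 min

515 min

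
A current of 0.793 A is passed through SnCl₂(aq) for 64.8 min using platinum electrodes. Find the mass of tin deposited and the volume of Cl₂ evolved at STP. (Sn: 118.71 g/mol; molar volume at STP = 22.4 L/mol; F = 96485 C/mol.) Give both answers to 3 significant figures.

Q = 0.793 × 3888 = 3083 C; n(e⁻) = 3083 / 96485 = 0.03195 mol
Cathode: Sn²⁺ + 2e⁻ → Sn → n(Sn) = 0.03195/2 = 0.01598 mol → 1.90 g
Anode: 2Cl⁻ → Cl₂ + 2e⁻ → n(Cl₂) = 0.03195/2 = 0.01598 mol → 0.358 L

1.90 g Sn; 0.358 L Cl₂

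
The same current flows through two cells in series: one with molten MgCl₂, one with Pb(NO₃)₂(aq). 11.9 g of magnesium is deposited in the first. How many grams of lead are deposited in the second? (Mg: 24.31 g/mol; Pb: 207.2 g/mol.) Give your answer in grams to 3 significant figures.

101 g

n(Mg) = 11.9 / 24.31 = 0.4895 mol
Mg²⁺ + 2e⁻ → Mg, so n(e⁻) = 2 × 0.4895 = 0.9790 mol
Since the cells are in series, n(e⁻) in the Pb cell is also 0.9790 mol.
Pb²⁺ + 2e⁻ → Pb, so n(Pb) = 0.9790 / 2 = 0.4895 mol
m(Pb) = 0.4895 × 207.2 = 101 g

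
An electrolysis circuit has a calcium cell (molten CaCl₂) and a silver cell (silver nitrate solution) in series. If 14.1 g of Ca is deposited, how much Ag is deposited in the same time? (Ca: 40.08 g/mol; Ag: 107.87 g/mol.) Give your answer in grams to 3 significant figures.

75.9 g

n(Ca) = 14.1 / 40.08 = 0.3518 mol
Ca²⁺ + 2e⁻ → Ca, so n(e⁻) = 2 × 0.3518 = 0.7036 mol
Same current for the same time ⇒ same n(e⁻) = 0.7036 mol in both cells.
Ag⁺ + e⁻ → Ag, so n(Ag) = 0.7036 mol
m(Ag) = 0.7036 × 107.87 = 75.9 g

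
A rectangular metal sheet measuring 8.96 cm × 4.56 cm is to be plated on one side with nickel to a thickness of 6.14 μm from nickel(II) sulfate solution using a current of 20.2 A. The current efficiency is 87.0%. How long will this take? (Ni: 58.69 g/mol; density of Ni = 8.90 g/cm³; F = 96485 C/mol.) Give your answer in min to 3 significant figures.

0.696 min

Plated area = 8.96 × 4.56 = 40.86 cm²
Volume = 40.86 × 6.14×10⁻⁴ cm = 0.02509 cm³
m(Ni) = 0.02509 × 8.90 = 0.2233 g
n(Ni) = 0.2233 / 58.69 = 0.003805 mol; n(e⁻) = 2 × 0.003805 = 0.007610 mol
Q = 0.007610 × 96485 / 0.870 = 844.0 C
t = 844.0 / 20.2 = 41.78 s = 0.696 min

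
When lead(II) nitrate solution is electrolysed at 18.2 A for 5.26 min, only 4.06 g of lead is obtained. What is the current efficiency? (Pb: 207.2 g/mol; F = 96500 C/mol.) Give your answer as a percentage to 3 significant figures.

65.8%

Q = 18.2 × 315.6 = 5744 C
n(e⁻) = 5744 / 96500 = 0.05952 mol
Pb²⁺ + 2e⁻ → Pb, so theoretical n(Pb) = 0.02976 mol → 6.166 g
Efficiency = 4.06 / 6.166 = 0.6584 = 65.8%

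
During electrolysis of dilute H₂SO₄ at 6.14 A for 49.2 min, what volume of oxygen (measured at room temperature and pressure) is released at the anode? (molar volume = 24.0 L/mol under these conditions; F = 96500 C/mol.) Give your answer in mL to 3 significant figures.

1130 mL

Q = It = 6.14 × 2952 = 18130 C
n(e⁻) = Q/F = 18130/96500 = 0.1879 mol
2H₂O → O₂ + 4H⁺ + 4e⁻, so n(O₂) = 0.1879 / 4 = 0.04698 mol
V = 0.04698 × 24.0 = 1.128 L
= 1130 mL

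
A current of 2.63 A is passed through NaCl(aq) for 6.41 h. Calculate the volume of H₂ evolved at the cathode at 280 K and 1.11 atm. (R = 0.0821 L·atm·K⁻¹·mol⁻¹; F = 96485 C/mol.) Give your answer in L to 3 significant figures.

6.51 L

Q = 2.63 A × 23076 s = 60690 C
n(e⁻) = 60690 / 96485 = 0.6290 mol
2H⁺ + 2e⁻ → H₂, so n(H₂) = 0.6290 / 2 = 0.3145 mol
V = nRT/P = 0.3145 × 0.0821 × 280 / 1.11 = 6.513 L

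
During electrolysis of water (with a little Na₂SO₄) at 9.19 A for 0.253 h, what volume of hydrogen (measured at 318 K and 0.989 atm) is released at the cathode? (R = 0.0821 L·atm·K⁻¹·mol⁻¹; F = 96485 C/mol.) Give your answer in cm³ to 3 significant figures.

Charge passed = 9.19 × 910.8 = 8370 C
Moles of electrons = 8370 / 96485 = 0.08675 mol
2H⁺ + 2e⁻ → H₂, so n(H₂) = 0.08675 / 2 = 0.04338 mol
V = nRT/P = 0.04338 × 0.0821 × 318 / 0.989 = 1.145 L
= 1150 cm³

1150 cm³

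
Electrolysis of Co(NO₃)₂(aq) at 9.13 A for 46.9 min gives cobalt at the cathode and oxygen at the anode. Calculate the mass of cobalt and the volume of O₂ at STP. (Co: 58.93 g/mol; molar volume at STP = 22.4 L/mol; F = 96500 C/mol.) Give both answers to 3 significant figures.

Q = 9.13 × 2814 = 25690 C; n(e⁻) = 25690 / 96500 = 0.2662 mol
Cathode: Co²⁺ + 2e⁻ → Co → n(Co) = 0.2662/2 = 0.1331 mol → 7.84 g
Anode: 2H₂O → O₂ + 4H⁺ + 4e⁻ → n(O₂) = 0.2662/4 = 0.06655 mol → 1.49 L

7.84 g Co; 1.49 L O₂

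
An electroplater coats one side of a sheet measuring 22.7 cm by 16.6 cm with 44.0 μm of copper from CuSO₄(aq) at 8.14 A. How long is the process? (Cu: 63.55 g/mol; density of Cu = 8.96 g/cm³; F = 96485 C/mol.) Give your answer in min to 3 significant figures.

92.4 min

Plated area = 22.7 × 16.6 = 376.8 cm²
Volume = 376.8 × 44.0×10⁻⁴ cm = 1.658 cm³
m(Cu) = 1.658 × 8.96 = 14.86 g
n(Cu) = 14.86 / 63.55 = 0.2338 mol; n(e⁻) = 2 × 0.2338 = 0.4676 mol
Q = 0.4676 × 96485 = 45120 C
t = 45120 / 8.14 = 5543 s = 92.4 min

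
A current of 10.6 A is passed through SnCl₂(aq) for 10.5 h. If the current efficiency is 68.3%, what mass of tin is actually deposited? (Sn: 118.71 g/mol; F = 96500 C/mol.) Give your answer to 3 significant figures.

168 g

Q = 10.6 × 37800 = 4.007×10^5 C
n(e⁻) = 4.007×10^5 / 96500 = 4.152 mol
Sn²⁺ + 2e⁻ → Sn, so theoretical m(Sn) = 2.076 × 118.71 = 246.4 g
Actual mass = 68.3% × 246.4 = 168 g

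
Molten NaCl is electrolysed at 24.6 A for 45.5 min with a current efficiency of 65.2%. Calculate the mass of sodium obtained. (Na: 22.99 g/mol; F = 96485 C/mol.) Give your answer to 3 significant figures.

Q = 24.6 × 2730 = 67160 C
n(e⁻) = 67160 / 96485 = 0.6961 mol
Na⁺ + e⁻ → Na, so theoretical m(Na) = 0.6961 × 22.99 = 16.00 g
Actual mass = 65.2% × 16.00 = 10.4 g

10.4 g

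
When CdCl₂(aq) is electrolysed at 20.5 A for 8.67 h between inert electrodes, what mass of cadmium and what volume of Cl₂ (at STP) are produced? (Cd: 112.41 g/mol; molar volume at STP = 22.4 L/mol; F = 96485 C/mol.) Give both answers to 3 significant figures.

Q = 20.5 × 31212 = 6.398×10^5 C; n(e⁻) = 6.398×10^5 / 96485 = 6.631 mol
Cathode: Cd²⁺ + 2e⁻ → Cd → n(Cd) = 6.631/2 = 3.316 mol → 373 g
Anode: 2Cl⁻ → Cl₂ + 2e⁻ → n(Cl₂) = 6.631/2 = 3.316 mol → 74.3 L

373 g Cd; 74.3 L Cl₂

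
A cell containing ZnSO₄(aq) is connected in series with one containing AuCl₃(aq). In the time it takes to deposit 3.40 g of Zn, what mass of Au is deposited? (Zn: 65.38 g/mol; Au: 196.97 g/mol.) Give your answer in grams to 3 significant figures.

n(Zn) = 3.40 / 65.38 = 0.05200 mol
Zn²⁺ + 2e⁻ → Zn, so n(e⁻) = 2 × 0.05200 = 0.1040 mol
Same current for the same time ⇒ same n(e⁻) = 0.1040 mol in both cells.
Au³⁺ + 3e⁻ → Au, so n(Au) = 0.1040 / 3 = 0.03467 mol
m(Au) = 0.03467 × 196.97 = 6.83 g

6.83 g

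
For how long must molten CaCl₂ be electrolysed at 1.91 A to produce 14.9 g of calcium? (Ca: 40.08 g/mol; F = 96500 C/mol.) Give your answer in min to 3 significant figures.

626 min

n(Ca) = 14.9 / 40.08 = 0.3718 mol
Ca²⁺ + 2e⁻ → Ca, so n(e⁻) = 2 × 0.3718 = 0.7436 mol
Q = 0.7436 × 96500 = 71760 C
t = Q / I = 71760 / 1.91 = 37570 s = 626 min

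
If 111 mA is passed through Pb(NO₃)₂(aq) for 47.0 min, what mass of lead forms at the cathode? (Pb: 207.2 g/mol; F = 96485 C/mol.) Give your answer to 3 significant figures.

0.336 g

Q = It = 0.111 × 2820 = 313.0 C
n(e⁻) = Q/F = 313.0/96485 = 0.003244 mol
Pb²⁺ + 2e⁻ → Pb, so n(Pb) = 0.003244 / 2 = 0.001622 mol
m = 0.001622 × 207.2 = 0.336 g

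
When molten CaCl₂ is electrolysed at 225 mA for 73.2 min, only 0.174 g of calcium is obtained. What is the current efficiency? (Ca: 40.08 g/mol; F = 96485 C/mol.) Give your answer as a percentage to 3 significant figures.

Q = 0.225 × 4392 = 988.2 C
n(e⁻) = 988.2 / 96485 = 0.01024 mol
Ca²⁺ + 2e⁻ → Ca, so theoretical n(Ca) = 0.005120 mol → 0.2052 g
Efficiency = 0.174 / 0.2052 = 0.8480 = 84.8%

84.8%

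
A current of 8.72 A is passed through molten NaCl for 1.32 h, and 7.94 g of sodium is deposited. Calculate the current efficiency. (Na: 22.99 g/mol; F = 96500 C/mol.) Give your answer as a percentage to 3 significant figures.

Q = 8.72 × 4752 = 41440 C
n(e⁻) = 41440 / 96500 = 0.4294 mol
Na⁺ + e⁻ → Na, so theoretical n(Na) = 0.4294 mol → 9.872 g
Efficiency = 7.94 / 9.872 = 0.8043 = 80.4%

80.4%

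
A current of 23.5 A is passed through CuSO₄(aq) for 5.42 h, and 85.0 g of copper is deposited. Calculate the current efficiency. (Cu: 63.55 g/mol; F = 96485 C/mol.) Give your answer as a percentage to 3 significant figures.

Q = 23.5 × 19512 = 4.585×10^5 C
n(e⁻) = 4.585×10^5 / 96485 = 4.752 mol
Cu²⁺ + 2e⁻ → Cu, so theoretical n(Cu) = 2.376 mol → 151.0 g
Efficiency = 85.0 / 151.0 = 0.5629 = 56.3%

56.3%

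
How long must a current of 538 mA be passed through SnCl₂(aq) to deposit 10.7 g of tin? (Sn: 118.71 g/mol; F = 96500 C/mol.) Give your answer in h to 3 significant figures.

n(Sn) = 10.7 / 118.71 = 0.09014 mol
Sn²⁺ + 2e⁻ → Sn, so n(e⁻) = 2 × 0.09014 = 0.1803 mol
Q = 0.1803 × 96500 = 17400 C
t = Q / I = 17400 / 0.538 = 32340 s = 8.98 h

8.98 h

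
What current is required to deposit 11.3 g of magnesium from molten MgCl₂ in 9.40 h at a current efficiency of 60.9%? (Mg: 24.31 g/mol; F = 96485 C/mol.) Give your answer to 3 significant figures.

4.35 A

n(Mg) = 11.3 / 24.31 = 0.4648 mol
Mg²⁺ + 2e⁻ → Mg, so n(e⁻) = 2 × 0.4648 = 0.9296 mol
Q = 0.9296 × 96485 / 0.609 = 1.473×10^5 C
I = Q / t = 1.473×10^5 / 33840 s = 4.35 A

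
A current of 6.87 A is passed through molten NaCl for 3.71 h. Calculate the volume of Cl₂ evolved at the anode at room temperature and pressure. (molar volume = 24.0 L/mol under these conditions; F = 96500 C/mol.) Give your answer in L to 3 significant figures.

11.4 L

Q = It = 6.87 × 13356 = 91760 C
n(e⁻) = Q/F = 91760/96500 = 0.9509 mol
2Cl⁻ → Cl₂ + 2e⁻, so n(Cl₂) = 0.9509 / 2 = 0.4755 mol
V = 0.4755 × 24.0 = 11.41 L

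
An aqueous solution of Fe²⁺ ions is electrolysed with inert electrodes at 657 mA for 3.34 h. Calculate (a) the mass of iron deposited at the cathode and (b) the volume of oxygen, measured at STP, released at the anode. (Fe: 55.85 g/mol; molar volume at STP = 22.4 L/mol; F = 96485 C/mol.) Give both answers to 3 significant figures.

Q = 0.657 × 12024 = 7900 C; n(e⁻) = 7900 / 96485 = 0.08188 mol
Cathode: Fe²⁺ + 2e⁻ → Fe → n(Fe) = 0.08188/2 = 0.04094 mol → 2.29 g
Anode: 2H₂O → O₂ + 4H⁺ + 4e⁻ → n(O₂) = 0.08188/4 = 0.02047 mol → 0.459 L

2.29 g Fe; 0.459 L O₂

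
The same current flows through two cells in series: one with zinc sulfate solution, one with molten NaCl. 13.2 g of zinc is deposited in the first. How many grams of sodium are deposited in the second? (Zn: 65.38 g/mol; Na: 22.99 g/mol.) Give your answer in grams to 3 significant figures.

n(Zn) = 13.2 / 65.38 = 0.2019 mol
Zn²⁺ + 2e⁻ → Zn, so n(e⁻) = 2 × 0.2019 = 0.4038 mol
Same current for the same time ⇒ same n(e⁻) = 0.4038 mol in both cells.
Na⁺ + e⁻ → Na, so n(Na) = 0.4038 mol
m(Na) = 0.4038 × 22.99 = 9.28 g

9.28 g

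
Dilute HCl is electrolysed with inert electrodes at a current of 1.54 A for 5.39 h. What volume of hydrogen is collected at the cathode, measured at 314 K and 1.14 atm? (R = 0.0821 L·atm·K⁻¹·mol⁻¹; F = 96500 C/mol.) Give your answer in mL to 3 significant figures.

Q = 1.54 A × 19404 s = 29880 C
n(e⁻) = 29880 / 96500 = 0.3096 mol
2H⁺ + 2e⁻ → H₂, so n(H₂) = 0.3096 / 2 = 0.1548 mol
V = nRT/P = 0.1548 × 0.0821 × 314 / 1.14 = 3.501 L
= 3500 mL

3500 mL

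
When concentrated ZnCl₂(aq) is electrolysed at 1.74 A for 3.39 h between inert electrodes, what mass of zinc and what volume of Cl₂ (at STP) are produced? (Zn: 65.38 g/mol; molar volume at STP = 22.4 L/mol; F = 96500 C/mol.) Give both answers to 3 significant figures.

Q = 1.74 × 12204 = 21230 C; n(e⁻) = 21230 / 96500 = 0.2200 mol
Cathode: Zn²⁺ + 2e⁻ → Zn → n(Zn) = 0.2200/2 = 0.1100 mol → 7.19 g
Anode: 2Cl⁻ → Cl₂ + 2e⁻ → n(Cl₂) = 0.2200/2 = 0.1100 mol → 2.46 L

7.19 g Zn; 2.46 L Cl₂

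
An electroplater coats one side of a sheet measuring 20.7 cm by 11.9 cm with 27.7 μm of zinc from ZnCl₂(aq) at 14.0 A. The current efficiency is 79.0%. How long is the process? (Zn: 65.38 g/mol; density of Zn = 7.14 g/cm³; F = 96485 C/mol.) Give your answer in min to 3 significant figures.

Plated area = 20.7 × 11.9 = 246.3 cm²
Volume = 246.3 × 27.7×10⁻⁴ cm = 0.6823 cm³
m(Zn) = 0.6823 × 7.14 = 4.872 g
n(Zn) = 4.872 / 65.38 = 0.07452 mol; n(e⁻) = 2 × 0.07452 = 0.1490 mol
Q = 0.1490 × 96485 / 0.790 = 18200 C
t = 18200 / 14.0 = 1300 s = 21.7 min

21.7 min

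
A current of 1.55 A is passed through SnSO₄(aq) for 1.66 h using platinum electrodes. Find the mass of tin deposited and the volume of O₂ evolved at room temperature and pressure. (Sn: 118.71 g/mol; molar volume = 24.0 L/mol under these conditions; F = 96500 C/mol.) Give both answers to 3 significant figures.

Q = 1.55 × 5976 = 9263 C; n(e⁻) = 9263 / 96500 = 0.09599 mol
Cathode: Sn²⁺ + 2e⁻ → Sn → n(Sn) = 0.09599/2 = 0.04800 mol → 5.70 g
Anode: 2H₂O → O₂ + 4H⁺ + 4e⁻ → n(O₂) = 0.09599/4 = 0.02400 mol → 0.576 L

5.70 g Sn; 0.576 L O₂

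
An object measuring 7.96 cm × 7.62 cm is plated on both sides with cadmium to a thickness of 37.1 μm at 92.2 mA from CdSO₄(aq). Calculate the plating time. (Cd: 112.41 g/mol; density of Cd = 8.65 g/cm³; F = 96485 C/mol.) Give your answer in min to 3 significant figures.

1210 min

Plated area = 2 × 7.96 × 7.62 = 121.3 cm²
Volume = 121.3 × 37.1×10⁻⁴ cm = 0.4500 cm³
m(Cd) = 0.4500 × 8.65 = 3.893 g
n(Cd) = 3.893 / 112.41 = 0.03463 mol; n(e⁻) = 2 × 0.03463 = 0.06926 mol
Q = 0.06926 × 96485 = 6683 C
t = 6683 / 0.0922 = 72480 s = 1210 min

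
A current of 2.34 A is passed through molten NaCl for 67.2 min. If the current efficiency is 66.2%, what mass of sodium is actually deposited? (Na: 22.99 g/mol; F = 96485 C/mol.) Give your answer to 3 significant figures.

1.49 g

Q = 2.34 × 4032 = 9435 C
n(e⁻) = 9435 / 96485 = 0.09779 mol
Na⁺ + e⁻ → Na, so theoretical m(Na) = 0.09779 × 22.99 = 2.248 g
Actual mass = 66.2% × 2.248 = 1.49 g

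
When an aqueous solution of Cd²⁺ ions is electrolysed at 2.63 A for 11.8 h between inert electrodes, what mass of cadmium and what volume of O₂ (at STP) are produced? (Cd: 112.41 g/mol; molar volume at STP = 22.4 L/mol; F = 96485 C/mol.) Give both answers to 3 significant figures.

65.1 g Cd; 6.48 L O₂

Q = 2.63 × 42480 = 1.117×10^5 C; n(e⁻) = 1.117×10^5 / 96485 = 1.158 mol
Cathode: Cd²⁺ + 2e⁻ → Cd → n(Cd) = 1.158/2 = 0.5790 mol → 65.1 g
Anode: 2H₂O → O₂ + 4H⁺ + 4e⁻ → n(O₂) = 1.158/4 = 0.2895 mol → 6.48 L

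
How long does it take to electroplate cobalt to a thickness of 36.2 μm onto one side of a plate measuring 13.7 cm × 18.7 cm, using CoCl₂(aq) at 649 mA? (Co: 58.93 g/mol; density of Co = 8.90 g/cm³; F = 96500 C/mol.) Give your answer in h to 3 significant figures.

Plated area = 13.7 × 18.7 = 256.2 cm²
Volume = 256.2 × 36.2×10⁻⁴ cm = 0.9274 cm³
m(Co) = 0.9274 × 8.90 = 8.254 g
n(Co) = 8.254 / 58.93 = 0.1401 mol; n(e⁻) = 2 × 0.1401 = 0.2802 mol
Q = 0.2802 × 96500 = 27040 C
t = 27040 / 0.649 = 41660 s = 11.6 h

11.6 h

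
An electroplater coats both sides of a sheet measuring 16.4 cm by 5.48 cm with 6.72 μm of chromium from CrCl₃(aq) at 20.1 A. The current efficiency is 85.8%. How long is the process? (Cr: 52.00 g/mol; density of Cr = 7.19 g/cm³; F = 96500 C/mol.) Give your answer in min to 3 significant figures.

Plated area = 2 × 16.4 × 5.48 = 179.7 cm²
Volume = 179.7 × 6.72×10⁻⁴ cm = 0.1208 cm³
m(Cr) = 0.1208 × 7.19 = 0.8686 g
n(Cr) = 0.8686 / 52.00 = 0.01670 mol; n(e⁻) = 3 × 0.01670 = 0.05010 mol
Q = 0.05010 × 96500 / 0.858 = 5635 C
t = 5635 / 20.1 = 280.3 s = 4.67 min

4.67 min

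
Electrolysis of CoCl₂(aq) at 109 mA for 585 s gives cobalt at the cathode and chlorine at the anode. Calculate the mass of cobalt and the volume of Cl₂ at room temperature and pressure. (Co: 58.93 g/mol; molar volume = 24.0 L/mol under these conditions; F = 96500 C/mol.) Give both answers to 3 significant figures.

Q = 0.109 × 585 = 63.77 C; n(e⁻) = 63.77 / 96500 = 6.608×10^-4 mol
Cathode: Co²⁺ + 2e⁻ → Co → n(Co) = 6.608×10^-4/2 = 3.304×10^-4 mol → 0.0195 g
Anode: 2Cl⁻ → Cl₂ + 2e⁻ → n(Cl₂) = 6.608×10^-4/2 = 3.304×10^-4 mol → 0.00793 L

0.0195 g Co; 0.00793 L Cl₂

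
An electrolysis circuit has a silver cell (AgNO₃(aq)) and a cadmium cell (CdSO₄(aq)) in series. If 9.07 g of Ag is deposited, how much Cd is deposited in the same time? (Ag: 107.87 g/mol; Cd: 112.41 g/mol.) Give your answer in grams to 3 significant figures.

n(Ag) = 9.07 / 107.87 = 0.08408 mol
Ag⁺ + e⁻ → Ag, so n(e⁻) = 0.08408 mol
In series, the same 0.08408 mol of electrons flows through the second cell.
Cd²⁺ + 2e⁻ → Cd, so n(Cd) = 0.08408 / 2 = 0.04204 mol
m(Cd) = 0.04204 × 112.41 = 4.73 g

4.73 g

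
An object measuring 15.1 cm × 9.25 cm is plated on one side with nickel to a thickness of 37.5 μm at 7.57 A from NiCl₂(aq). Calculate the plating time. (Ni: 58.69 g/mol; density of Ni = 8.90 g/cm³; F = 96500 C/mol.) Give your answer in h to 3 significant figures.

Plated area = 15.1 × 9.25 = 139.7 cm²
Volume = 139.7 × 37.5×10⁻⁴ cm = 0.5239 cm³
m(Ni) = 0.5239 × 8.90 = 4.663 g
n(Ni) = 4.663 / 58.69 = 0.07945 mol; n(e⁻) = 2 × 0.07945 = 0.1589 mol
Q = 0.1589 × 96500 = 15330 C
t = 15330 / 7.57 = 2025 s = 0.563 h

0.563 h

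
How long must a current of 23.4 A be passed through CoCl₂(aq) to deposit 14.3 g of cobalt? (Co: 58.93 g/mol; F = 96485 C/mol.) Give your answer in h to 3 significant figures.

0.556 h

n(Co) = 14.3 / 58.93 = 0.2427 mol
Co²⁺ + 2e⁻ → Co, so n(e⁻) = 2 × 0.2427 = 0.4854 mol
Q = 0.4854 × 96485 = 46830 C
t = Q / I = 46830 / 23.4 = 2001 s = 0.556 h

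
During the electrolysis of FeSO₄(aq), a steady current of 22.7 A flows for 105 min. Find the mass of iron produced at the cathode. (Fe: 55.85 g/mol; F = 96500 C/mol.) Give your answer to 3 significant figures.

Charge passed = 22.7 × 6300 = 1.430×10^5 C
n(e⁻) = 1.430×10^5 / 96500 = 1.482 mol
Fe²⁺ + 2e⁻ → Fe, so n(Fe) = 1.482 / 2 = 0.7410 mol
m = 0.7410 × 55.85 = 41.4 g

41.4 g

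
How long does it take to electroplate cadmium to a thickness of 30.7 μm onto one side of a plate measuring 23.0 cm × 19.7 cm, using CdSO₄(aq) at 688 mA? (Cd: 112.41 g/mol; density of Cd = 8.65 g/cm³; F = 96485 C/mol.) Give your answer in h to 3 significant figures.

Plated area = 23.0 × 19.7 = 453.1 cm²
Volume = 453.1 × 30.7×10⁻⁴ cm = 1.391 cm³
m(Cd) = 1.391 × 8.65 = 12.03 g
n(Cd) = 12.03 / 112.41 = 0.1070 mol; n(e⁻) = 2 × 0.1070 = 0.2140 mol
Q = 0.2140 × 96485 = 20650 C
t = 20650 / 0.688 = 30010 s = 8.34 h

8.34 h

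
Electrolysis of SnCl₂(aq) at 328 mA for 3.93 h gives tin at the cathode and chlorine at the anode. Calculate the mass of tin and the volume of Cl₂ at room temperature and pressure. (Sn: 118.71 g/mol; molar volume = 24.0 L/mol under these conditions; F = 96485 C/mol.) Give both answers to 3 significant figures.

Q = 0.328 × 14148 = 4641 C; n(e⁻) = 4641 / 96485 = 0.04810 mol
Cathode: Sn²⁺ + 2e⁻ → Sn → n(Sn) = 0.04810/2 = 0.02405 mol → 2.85 g
Anode: 2Cl⁻ → Cl₂ + 2e⁻ → n(Cl₂) = 0.04810/2 = 0.02405 mol → 0.577 L

2.85 g Sn; 0.577 L Cl₂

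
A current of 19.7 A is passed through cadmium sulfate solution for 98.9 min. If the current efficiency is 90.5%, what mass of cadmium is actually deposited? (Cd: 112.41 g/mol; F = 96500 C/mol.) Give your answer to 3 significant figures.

Q = 19.7 × 5934 = 1.169×10^5 C
n(e⁻) = 1.169×10^5 / 96500 = 1.211 mol
Cd²⁺ + 2e⁻ → Cd, so theoretical m(Cd) = 0.6055 × 112.41 = 68.06 g
Actual mass = 90.5% × 68.06 = 61.6 g

61.6 g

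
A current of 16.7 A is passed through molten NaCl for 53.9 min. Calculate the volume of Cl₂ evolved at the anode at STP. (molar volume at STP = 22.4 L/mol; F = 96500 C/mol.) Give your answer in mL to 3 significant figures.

Charge passed = 16.7 × 3234 = 54010 C
n(e⁻) = 54010 / 96500 = 0.5597 mol
2Cl⁻ → Cl₂ + 2e⁻, so n(Cl₂) = 0.5597 / 2 = 0.2799 mol
V = 0.2799 × 22.4 = 6.270 L
= 6270 mL

6270 mL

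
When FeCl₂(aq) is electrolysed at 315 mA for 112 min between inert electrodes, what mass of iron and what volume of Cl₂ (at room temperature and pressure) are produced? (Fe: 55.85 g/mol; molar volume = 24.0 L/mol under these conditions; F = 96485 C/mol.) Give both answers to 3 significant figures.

Q = 0.315 × 6720 = 2117 C; n(e⁻) = 2117 / 96485 = 0.02194 mol
Cathode: Fe²⁺ + 2e⁻ → Fe → n(Fe) = 0.02194/2 = 0.01097 mol → 0.613 g
Anode: 2Cl⁻ → Cl₂ + 2e⁻ → n(Cl₂) = 0.02194/2 = 0.01097 mol → 0.263 L

0.613 g Fe; 0.263 L Cl₂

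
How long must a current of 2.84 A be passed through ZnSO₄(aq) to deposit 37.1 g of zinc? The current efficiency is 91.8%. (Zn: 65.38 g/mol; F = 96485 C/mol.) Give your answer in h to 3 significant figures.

11.7 h

n(Zn) = 37.1 / 65.38 = 0.5675 mol
Zn²⁺ + 2e⁻ → Zn, so n(e⁻) = 2 × 0.5675 = 1.135 mol
Q = 1.135 × 96485 / 0.918 = 1.193×10^5 C
t = Q / I = 1.193×10^5 / 2.84 = 42010 s = 11.7 h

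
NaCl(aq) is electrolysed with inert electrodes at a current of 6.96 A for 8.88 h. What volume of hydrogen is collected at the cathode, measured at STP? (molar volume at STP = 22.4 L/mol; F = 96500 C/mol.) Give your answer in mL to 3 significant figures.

Q = It = 6.96 × 31968 = 2.225×10^5 C
Moles of electrons = 2.225×10^5 / 96500 = 2.306 mol
2H⁺ + 2e⁻ → H₂, so n(H₂) = 2.306 / 2 = 1.153 mol
V = 1.153 × 22.4 = 25.83 L
= 25800 mL

25800 mL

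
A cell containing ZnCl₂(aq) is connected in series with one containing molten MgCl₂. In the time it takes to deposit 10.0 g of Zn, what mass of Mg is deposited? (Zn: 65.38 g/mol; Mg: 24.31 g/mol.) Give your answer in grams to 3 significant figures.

3.72 g

n(Zn) = 10.0 / 65.38 = 0.1530 mol
Zn²⁺ + 2e⁻ → Zn, so n(e⁻) = 2 × 0.1530 = 0.3060 mol
Same current for the same time ⇒ same n(e⁻) = 0.3060 mol in both cells.
Mg²⁺ + 2e⁻ → Mg, so n(Mg) = 0.3060 / 2 = 0.1530 mol
m(Mg) = 0.1530 × 24.31 = 3.72 g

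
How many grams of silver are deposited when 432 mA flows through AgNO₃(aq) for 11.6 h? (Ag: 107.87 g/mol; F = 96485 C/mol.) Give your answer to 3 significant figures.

20.2 g

Charge passed = 0.432 × 41760 = 18040 C
n(e⁻) = Q/F = 18040/96485 = 0.1870 mol
Ag⁺ + e⁻ → Ag, so n(Ag) = 0.1870 mol
m = 0.1870 × 107.87 = 20.2 g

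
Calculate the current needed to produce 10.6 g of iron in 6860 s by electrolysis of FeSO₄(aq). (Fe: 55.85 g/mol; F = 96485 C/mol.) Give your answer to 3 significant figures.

n(Fe) = 10.6 / 55.85 = 0.1898 mol
Fe²⁺ + 2e⁻ → Fe, so n(e⁻) = 2 × 0.1898 = 0.3796 mol
Q = 0.3796 × 96485 = 36630 C
I = Q / t = 36630 / 6860 s = 5.34 A

5.34 A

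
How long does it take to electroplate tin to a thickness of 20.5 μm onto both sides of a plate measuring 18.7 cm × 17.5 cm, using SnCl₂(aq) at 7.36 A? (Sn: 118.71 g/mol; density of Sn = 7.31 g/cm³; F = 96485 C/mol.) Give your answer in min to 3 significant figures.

36.1 min

Plated area = 2 × 18.7 × 17.5 = 654.5 cm²
Volume = 654.5 × 20.5×10⁻⁴ cm = 1.342 cm³
m(Sn) = 1.342 × 7.31 = 9.810 g
n(Sn) = 9.810 / 118.71 = 0.08264 mol; n(e⁻) = 2 × 0.08264 = 0.1653 mol
Q = 0.1653 × 96485 = 15950 C
t = 15950 / 7.36 = 2167 s = 36.1 min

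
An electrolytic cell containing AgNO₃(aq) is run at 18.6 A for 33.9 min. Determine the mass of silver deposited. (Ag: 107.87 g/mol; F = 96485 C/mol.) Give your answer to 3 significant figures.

Q = It = 18.6 × 2034 = 37830 C
n(e⁻) = Q/F = 37830/96485 = 0.3921 mol
Ag⁺ + e⁻ → Ag, so n(Ag) = 0.3921 mol
m = 0.3921 × 107.87 = 42.3 g

42.3 g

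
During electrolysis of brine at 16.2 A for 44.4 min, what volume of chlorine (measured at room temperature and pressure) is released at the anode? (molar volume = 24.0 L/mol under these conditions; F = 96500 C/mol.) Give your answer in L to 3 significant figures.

5.37 L

Charge passed = 16.2 × 2664 = 43160 C
n(e⁻) = Q/F = 43160/96500 = 0.4473 mol
2Cl⁻ → Cl₂ + 2e⁻, so n(Cl₂) = 0.4473 / 2 = 0.2237 mol
V = 0.2237 × 24.0 = 5.369 L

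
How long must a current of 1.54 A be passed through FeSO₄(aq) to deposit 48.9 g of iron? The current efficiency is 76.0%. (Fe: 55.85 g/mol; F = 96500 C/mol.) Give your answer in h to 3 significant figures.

40.1 h

n(Fe) = 48.9 / 55.85 = 0.8756 mol
Fe²⁺ + 2e⁻ → Fe, so n(e⁻) = 2 × 0.8756 = 1.751 mol
Q = 1.751 × 96500 / 0.760 = 2.223×10^5 C
t = Q / I = 2.223×10^5 / 1.54 = 1.444×10^5 s = 40.1 h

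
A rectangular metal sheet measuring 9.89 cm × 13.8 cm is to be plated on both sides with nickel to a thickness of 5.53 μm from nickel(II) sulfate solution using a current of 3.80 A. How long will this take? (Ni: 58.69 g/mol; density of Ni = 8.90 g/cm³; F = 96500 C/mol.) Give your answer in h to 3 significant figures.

Plated area = 2 × 9.89 × 13.8 = 273.0 cm²
Volume = 273.0 × 5.53×10⁻⁴ cm = 0.1510 cm³
m(Ni) = 0.1510 × 8.90 = 1.344 g
n(Ni) = 1.344 / 58.69 = 0.02290 mol; n(e⁻) = 2 × 0.02290 = 0.04580 mol
Q = 0.04580 × 96500 = 4420 C
t = 4420 / 3.80 = 1163 s = 0.323 h

0.323 h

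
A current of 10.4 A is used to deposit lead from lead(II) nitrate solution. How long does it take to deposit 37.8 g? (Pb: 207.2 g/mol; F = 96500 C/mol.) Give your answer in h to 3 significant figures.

0.940 h

n(Pb) = 37.8 / 207.2 = 0.1824 mol
Pb²⁺ + 2e⁻ → Pb, so n(e⁻) = 2 × 0.1824 = 0.3648 mol
Q = 0.3648 × 96500 = 35200 C
t = Q / I = 35200 / 10.4 = 3385 s = 0.940 h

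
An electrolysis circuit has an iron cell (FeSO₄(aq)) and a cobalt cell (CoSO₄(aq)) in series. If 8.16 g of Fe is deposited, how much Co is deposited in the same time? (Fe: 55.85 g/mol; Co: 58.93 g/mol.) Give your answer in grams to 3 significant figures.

8.61 g

n(Fe) = 8.16 / 55.85 = 0.1461 mol
Fe²⁺ + 2e⁻ → Fe, so n(e⁻) = 2 × 0.1461 = 0.2922 mol
Same current for the same time ⇒ same n(e⁻) = 0.2922 mol in both cells.
Co²⁺ + 2e⁻ → Co, so n(Co) = 0.2922 / 2 = 0.1461 mol
m(Co) = 0.1461 × 58.93 = 8.61 g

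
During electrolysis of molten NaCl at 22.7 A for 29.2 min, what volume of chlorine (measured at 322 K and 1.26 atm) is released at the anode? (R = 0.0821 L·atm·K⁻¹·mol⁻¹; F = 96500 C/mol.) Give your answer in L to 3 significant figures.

Q = It = 22.7 × 1752 = 39770 C
n(e⁻) = 39770 / 96500 = 0.4121 mol
2Cl⁻ → Cl₂ + 2e⁻, so n(Cl₂) = 0.4121 / 2 = 0.2061 mol
V = nRT/P = 0.2061 × 0.0821 × 322 / 1.26 = 4.324 L

4.32 L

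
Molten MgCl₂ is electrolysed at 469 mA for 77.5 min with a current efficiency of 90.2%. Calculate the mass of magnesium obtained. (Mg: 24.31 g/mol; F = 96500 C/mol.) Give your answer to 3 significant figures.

0.248 g

Q = 0.469 × 4650 = 2181 C
n(e⁻) = 2181 / 96500 = 0.02260 mol
Mg²⁺ + 2e⁻ → Mg, so theoretical m(Mg) = 0.01130 × 24.31 = 0.2747 g
Actual mass = 90.2% × 0.2747 = 0.248 g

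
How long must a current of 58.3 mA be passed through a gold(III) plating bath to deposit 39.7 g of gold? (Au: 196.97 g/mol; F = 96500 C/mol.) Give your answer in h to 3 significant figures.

n(Au) = 39.7 / 196.97 = 0.2016 mol
Au³⁺ + 3e⁻ → Au, so n(e⁻) = 3 × 0.2016 = 0.6048 mol
Q = 0.6048 × 96500 = 58360 C
t = Q / I = 58360 / 0.0583 = 1.001×10^6 s = 278 h

278 h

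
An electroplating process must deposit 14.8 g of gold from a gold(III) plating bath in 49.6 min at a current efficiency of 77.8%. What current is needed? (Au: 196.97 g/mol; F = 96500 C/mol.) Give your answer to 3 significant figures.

n(Au) = 14.8 / 196.97 = 0.07514 mol
Au³⁺ + 3e⁻ → Au, so n(e⁻) = 3 × 0.07514 = 0.2254 mol
Q = 0.2254 × 96500 / 0.778 = 27960 C
I = Q / t = 27960 / 2976 s = 9.40 A

9.40 A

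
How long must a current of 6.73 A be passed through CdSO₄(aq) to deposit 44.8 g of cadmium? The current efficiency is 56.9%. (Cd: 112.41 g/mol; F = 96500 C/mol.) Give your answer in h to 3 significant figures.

5.58 h

n(Cd) = 44.8 / 112.41 = 0.3985 mol
Cd²⁺ + 2e⁻ → Cd, so n(e⁻) = 2 × 0.3985 = 0.7970 mol
Q = 0.7970 × 96500 / 0.569 = 1.352×10^5 C
t = Q / I = 1.352×10^5 / 6.73 = 20090 s = 5.58 h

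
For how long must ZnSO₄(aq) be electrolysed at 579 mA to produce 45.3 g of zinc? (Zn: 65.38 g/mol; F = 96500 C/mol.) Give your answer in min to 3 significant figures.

n(Zn) = 45.3 / 65.38 = 0.6929 mol
Zn²⁺ + 2e⁻ → Zn, so n(e⁻) = 2 × 0.6929 = 1.386 mol
Q = 1.386 × 96500 = 1.337×10^5 C
t = Q / I = 1.337×10^5 / 0.579 = 2.309×10^5 s = 3850 min

3850 min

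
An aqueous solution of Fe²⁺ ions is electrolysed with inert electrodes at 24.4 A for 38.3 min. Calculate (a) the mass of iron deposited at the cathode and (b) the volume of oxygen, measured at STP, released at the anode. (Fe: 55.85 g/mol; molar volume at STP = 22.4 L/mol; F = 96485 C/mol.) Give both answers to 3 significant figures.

16.2 g Fe; 3.25 L O₂

Q = 24.4 × 2298 = 56070 C; n(e⁻) = 56070 / 96485 = 0.5811 mol
Cathode: Fe²⁺ + 2e⁻ → Fe → n(Fe) = 0.5811/2 = 0.2906 mol → 16.2 g
Anode: 2H₂O → O₂ + 4H⁺ + 4e⁻ → n(O₂) = 0.5811/4 = 0.1453 mol → 3.25 L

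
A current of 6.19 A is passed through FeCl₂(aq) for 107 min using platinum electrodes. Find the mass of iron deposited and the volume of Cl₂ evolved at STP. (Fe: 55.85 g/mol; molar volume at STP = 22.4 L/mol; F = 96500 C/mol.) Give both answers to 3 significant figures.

Q = 6.19 × 6420 = 39740 C; n(e⁻) = 39740 / 96500 = 0.4118 mol
Cathode: Fe²⁺ + 2e⁻ → Fe → n(Fe) = 0.4118/2 = 0.2059 mol → 11.5 g
Anode: 2Cl⁻ → Cl₂ + 2e⁻ → n(Cl₂) = 0.4118/2 = 0.2059 mol → 4.61 L

11.5 g Fe; 4.61 L Cl₂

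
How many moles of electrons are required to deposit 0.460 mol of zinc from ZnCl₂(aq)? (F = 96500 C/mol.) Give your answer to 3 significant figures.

0.920 mol

Zn²⁺ + 2e⁻ → Zn, so n(e⁻) = 2 × 0.460 = 0.9200 mol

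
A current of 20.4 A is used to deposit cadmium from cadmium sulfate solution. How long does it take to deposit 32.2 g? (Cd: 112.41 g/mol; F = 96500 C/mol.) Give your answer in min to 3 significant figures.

45.2 min

n(Cd) = 32.2 / 112.41 = 0.2865 mol
Cd²⁺ + 2e⁻ → Cd, so n(e⁻) = 2 × 0.2865 = 0.5730 mol
Q = 0.5730 × 96500 = 55290 C
t = Q / I = 55290 / 20.4 = 2710 s = 45.2 min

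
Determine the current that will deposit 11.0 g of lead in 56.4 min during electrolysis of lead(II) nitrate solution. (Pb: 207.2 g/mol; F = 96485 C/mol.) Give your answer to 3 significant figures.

3.03 A

n(Pb) = 11.0 / 207.2 = 0.05309 mol
Pb²⁺ + 2e⁻ → Pb, so n(e⁻) = 2 × 0.05309 = 0.1062 mol
Q = 0.1062 × 96485 = 10250 C
I = Q / t = 10250 / 3384 s = 3.03 A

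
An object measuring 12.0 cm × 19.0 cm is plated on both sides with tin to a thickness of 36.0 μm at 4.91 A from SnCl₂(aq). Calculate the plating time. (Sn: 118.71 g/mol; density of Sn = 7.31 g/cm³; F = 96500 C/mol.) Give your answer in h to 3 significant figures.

Plated area = 2 × 12.0 × 19.0 = 456.0 cm²
Volume = 456.0 × 36.0×10⁻⁴ cm = 1.642 cm³
m(Sn) = 1.642 × 7.31 = 12.00 g
n(Sn) = 12.00 / 118.71 = 0.1011 mol; n(e⁻) = 2 × 0.1011 = 0.2022 mol
Q = 0.2022 × 96500 = 19510 C
t = 19510 / 4.91 = 3974 s = 1.10 h

1.10 h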